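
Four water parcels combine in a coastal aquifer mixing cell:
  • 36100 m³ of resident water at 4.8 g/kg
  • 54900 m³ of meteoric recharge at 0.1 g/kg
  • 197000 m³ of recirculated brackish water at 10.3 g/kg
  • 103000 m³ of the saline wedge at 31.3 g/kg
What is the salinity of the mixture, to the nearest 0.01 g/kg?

Conserving salt mass:
salt = 36,100×4.8 + 54,900×0.1 + 197,000×10.3 + 103,000×31.3 = 173,280 + 5,490 + 2,029,100 + 3,223,900 = 5,431,770
volume = 36,100 + 54,900 + 197,000 + 103,000 = 391,000 m³
S = 5,431,770 / 391,000 = 13.892 g/kg

13.89 g/kg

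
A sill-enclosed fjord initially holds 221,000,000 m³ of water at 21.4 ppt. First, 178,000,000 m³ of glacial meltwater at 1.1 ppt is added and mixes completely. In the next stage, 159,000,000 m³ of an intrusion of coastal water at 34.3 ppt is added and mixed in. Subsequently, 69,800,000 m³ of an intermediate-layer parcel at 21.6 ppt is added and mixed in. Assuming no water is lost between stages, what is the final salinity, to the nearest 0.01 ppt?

18.93 ppt

By conservation of dissolved salt,
Initial salt = 221,000,000×21.4 = 4,729,400,000
After stage 1: salt = 4,729,400,000 + 178,000,000×1.1 = 4,925,200,000; volume = 399,000,000 m³; S = 12.344 ppt
After stage 2: salt = 4,925,200,000 + 159,000,000×34.3 = 10,378,900,000; volume = 558,000,000 m³; S = 18.6 ppt
After stage 3: salt = 10,378,900,000 + 69,800,000×21.6 = 11,886,580,000; volume = 627,800,000 m³
S = 11,886,580,000 / 627,800,000 = 18.9337 ppt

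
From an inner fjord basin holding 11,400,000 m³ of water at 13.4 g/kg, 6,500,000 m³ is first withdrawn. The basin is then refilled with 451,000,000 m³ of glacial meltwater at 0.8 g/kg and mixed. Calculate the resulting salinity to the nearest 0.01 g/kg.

0.94 g/kg

Remaining after removal: 4,900,000 m³ at 13.4 g/kg (salt = 65,660,000)
After addition: salt = 65,660,000 + 451,000,000×0.8 = 426,460,000; volume = 455,900,000 m³
S = 426,460,000 / 455,900,000 = 0.9354 g/kg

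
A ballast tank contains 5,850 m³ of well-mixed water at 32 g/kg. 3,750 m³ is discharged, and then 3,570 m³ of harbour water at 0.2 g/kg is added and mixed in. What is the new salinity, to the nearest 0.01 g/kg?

Remaining after removal: 2,100 m³ at 32 g/kg (salt = 67,200)
After addition: salt = 67,200 + 3,570×0.2 = 67,914; volume = 5,670 m³
S = 67,914 / 5,670 = 11.9778 g/kg

11.98 g/kg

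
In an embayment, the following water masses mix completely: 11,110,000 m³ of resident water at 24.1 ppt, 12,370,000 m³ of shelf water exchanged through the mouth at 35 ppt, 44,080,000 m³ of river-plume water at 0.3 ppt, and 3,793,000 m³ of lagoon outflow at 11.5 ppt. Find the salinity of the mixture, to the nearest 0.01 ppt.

10.62 ppt

Mass of salt is conserved:
salt = 11,110,000×24.1 + 12,370,000×35 + 44,080,000×0.3 + 3,793,000×11.5 = 267,751,000 + 432,950,000 + 13,224,000 + 43,619,500 = 757,544,500
volume = 11,110,000 + 12,370,000 + 44,080,000 + 3,793,000 = 71,353,000 m³
S = 757,544,500 / 71,353,000 = 10.6169 ppt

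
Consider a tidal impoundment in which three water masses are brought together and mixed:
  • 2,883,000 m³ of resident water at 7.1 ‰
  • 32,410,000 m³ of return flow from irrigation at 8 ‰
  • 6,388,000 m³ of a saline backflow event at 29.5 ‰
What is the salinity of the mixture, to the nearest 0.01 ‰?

11.23 ‰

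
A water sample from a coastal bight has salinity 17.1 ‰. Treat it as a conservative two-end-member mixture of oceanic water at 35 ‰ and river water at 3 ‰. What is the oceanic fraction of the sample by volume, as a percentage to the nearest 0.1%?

Let g be the oceanic fraction. Salt balance per unit volume:
g×35 + (1−g)×3 = 17.1
g = (17.1 − 3) / (35 − 3) = 14.1/32 = 0.4406

44.1%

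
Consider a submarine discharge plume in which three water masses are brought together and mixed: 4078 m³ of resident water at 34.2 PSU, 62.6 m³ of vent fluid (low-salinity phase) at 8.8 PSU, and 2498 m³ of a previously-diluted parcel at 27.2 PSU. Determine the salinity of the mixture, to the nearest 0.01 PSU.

31.33 PSU

Mass of salt is conserved:
salt = 4,078×34.2 + 62.6×8.8 + 2,498×27.2 = 139,467.6 + 550.88 + 67,945.6 = 207,964.08
volume = 4,078 + 62.6 + 2,498 = 6,638.6 m³
S = 207,964.08 / 6,638.6 = 31.3265 PSU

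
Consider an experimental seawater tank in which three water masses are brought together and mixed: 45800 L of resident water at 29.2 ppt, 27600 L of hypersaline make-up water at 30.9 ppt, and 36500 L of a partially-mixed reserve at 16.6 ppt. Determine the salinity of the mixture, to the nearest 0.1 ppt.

Total salt / total volume:
salt = 45,800×29.2 + 27,600×30.9 + 36,500×16.6 = 1,337,360 + 852,840 + 605,900 = 2,796,100
volume = 45,800 + 27,600 + 36,500 = 109,900 L
S = 2,796,100 / 109,900 = 25.442 ppt

25.4 ppt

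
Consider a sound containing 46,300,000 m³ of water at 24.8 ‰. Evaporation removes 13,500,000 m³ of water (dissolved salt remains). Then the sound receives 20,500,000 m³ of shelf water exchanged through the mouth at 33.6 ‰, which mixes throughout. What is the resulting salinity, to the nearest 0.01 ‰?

34.47 ‰

After evaporation: salt = 46,300,000×24.8 = 1,148,240,000; volume = 46,300,000 − 13,500,000 = 32,800,000 m³
After mixing: salt = 1,148,240,000 + 20,500,000×33.6 = 1,837,040,000; volume = 32,800,000 + 20,500,000 = 53,300,000 m³
S = 1,837,040,000 / 53,300,000 = 34.466 ‰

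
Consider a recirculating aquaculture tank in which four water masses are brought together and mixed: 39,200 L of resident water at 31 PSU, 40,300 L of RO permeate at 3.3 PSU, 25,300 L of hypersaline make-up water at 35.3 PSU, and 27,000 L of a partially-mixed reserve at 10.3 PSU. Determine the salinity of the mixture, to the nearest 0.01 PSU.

By conservation of dissolved salt,
salt = 39,200×31 + 40,300×3.3 + 25,300×35.3 + 27,000×10.3 = 1,215,200 + 132,990 + 893,090 + 278,100 = 2,519,380
volume = 39,200 + 40,300 + 25,300 + 27,000 = 131,800 L
S = 2,519,380 / 131,800 = 19.1152 PSU

19.12 PSU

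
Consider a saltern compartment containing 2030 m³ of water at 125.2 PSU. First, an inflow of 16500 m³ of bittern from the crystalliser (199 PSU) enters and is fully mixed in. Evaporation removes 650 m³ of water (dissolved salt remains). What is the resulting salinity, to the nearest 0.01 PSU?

After mixing: salt = 2,030×125.2 + 16,500×199 = 3,537,656; volume = 18,530 m³
After evaporation: salt unchanged = 3,537,656; volume = 18,530 − 650 = 17,880 m³
S = 3,537,656 / 17,880 = 197.8555 PSU

197.86 PSU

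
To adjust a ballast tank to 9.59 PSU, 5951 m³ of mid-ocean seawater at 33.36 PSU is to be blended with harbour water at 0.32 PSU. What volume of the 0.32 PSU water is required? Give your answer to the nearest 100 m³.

Salt balance: 5,951×33.36 + V×0.32 = (5,951+V)×9.59
198,525.36 + 0.32V = 57,070.09 + 9.59V
141,455.27 = 9.27V
V = 15,259.47 m³

15300 m³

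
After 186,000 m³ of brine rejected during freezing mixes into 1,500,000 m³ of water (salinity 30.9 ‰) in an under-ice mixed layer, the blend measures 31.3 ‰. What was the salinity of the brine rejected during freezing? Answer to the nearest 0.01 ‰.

34.53 ‰

Salt balance: 1,500,000×30.9 + 186,000×S = 1,686,000×31.3
46,350,000 + 186,000·S = 52,771,800
S = (52,771,800 − 46,350,000) / 186,000 = 34.5258 ‰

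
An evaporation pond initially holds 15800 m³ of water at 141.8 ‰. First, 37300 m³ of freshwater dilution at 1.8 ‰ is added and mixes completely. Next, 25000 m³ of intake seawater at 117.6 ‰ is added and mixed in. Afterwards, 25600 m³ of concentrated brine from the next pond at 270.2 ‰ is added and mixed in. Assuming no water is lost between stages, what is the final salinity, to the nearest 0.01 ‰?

Conserving salt mass:
Initial salt = 15,800×141.8 = 2,240,440
After stage 1: salt = 2,240,440 + 37,300×1.8 = 2,307,580; volume = 53,100 m³; S = 43.457 ‰
After stage 2: salt = 2,307,580 + 25,000×117.6 = 5,247,580; volume = 78,100 m³; S = 67.191 ‰
After stage 3: salt = 5,247,580 + 25,600×270.2 = 12,164,700; volume = 103,700 m³
S = 12,164,700 / 103,700 = 117.3067 ‰

117.31 ‰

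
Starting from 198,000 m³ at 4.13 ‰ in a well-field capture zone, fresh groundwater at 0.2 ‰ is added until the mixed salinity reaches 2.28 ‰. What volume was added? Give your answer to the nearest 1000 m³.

176000 m³

Salt balance: 198,000×4.13 + V×0.2 = (198,000+V)×2.28
817,740 + 0.2V = 451,440 + 2.28V
366,300 = 2.08V
V = 176,105.77 m³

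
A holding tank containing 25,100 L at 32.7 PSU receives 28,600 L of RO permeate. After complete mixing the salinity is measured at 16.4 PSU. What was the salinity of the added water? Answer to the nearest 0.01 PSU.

Salt balance: 25,100×32.7 + 28,600×S = 53,700×16.4
820,770 + 28,600·S = 880,680
S = (880,680 − 820,770) / 28,600 = 2.0948 PSU

2.09 PSU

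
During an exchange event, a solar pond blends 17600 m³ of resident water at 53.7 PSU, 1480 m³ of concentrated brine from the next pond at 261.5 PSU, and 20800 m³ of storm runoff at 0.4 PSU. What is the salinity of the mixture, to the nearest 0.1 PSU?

Weighted by volume,
salt = 17,600×53.7 + 1,480×261.5 + 20,800×0.4 = 945,120 + 387,020 + 8,320 = 1,340,460
volume = 17,600 + 1,480 + 20,800 = 39,880 m³
S = 1,340,460 / 39,880 = 33.612 PSU

33.6 PSU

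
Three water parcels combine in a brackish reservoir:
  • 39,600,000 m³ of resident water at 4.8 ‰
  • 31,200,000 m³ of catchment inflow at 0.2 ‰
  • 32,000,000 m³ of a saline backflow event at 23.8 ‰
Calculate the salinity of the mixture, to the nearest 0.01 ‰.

9.32 ‰

By conservation of dissolved salt,
salt = 39,600,000×4.8 + 31,200,000×0.2 + 32,000,000×23.8 = 190,080,000 + 6,240,000 + 761,600,000 = 957,920,000
volume = 39,600,000 + 31,200,000 + 32,000,000 = 102,800,000 m³
S = 957,920,000 / 102,800,000 = 9.3183 ‰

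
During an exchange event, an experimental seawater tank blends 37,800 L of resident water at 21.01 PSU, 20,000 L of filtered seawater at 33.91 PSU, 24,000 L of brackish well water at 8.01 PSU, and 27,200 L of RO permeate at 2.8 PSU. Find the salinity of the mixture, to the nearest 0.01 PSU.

15.97 PSU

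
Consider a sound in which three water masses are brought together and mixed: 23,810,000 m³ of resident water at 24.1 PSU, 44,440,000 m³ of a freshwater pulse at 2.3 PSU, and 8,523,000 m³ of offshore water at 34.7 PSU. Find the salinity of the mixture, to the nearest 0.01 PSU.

Salt balance:
salt = 23,810,000×24.1 + 44,440,000×2.3 + 8,523,000×34.7 = 573,821,000 + 102,212,000 + 295,748,100 = 971,781,100
volume = 23,810,000 + 44,440,000 + 8,523,000 = 76,773,000 m³
S = 971,781,100 / 76,773,000 = 12.6578 PSU

12.66 PSU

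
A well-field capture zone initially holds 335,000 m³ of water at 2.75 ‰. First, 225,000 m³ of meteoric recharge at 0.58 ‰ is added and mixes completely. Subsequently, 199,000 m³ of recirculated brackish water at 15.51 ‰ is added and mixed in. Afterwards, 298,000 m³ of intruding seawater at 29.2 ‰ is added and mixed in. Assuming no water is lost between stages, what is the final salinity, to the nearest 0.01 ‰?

12.15 ‰

Salt balance:
Initial salt = 335,000×2.75 = 921,250
After stage 1: salt = 921,250 + 225,000×0.58 = 1,051,750; volume = 560,000 m³; S = 1.878 ‰
After stage 2: salt = 1,051,750 + 199,000×15.51 = 4,138,240; volume = 759,000 m³; S = 5.452 ‰
After stage 3: salt = 4,138,240 + 298,000×29.2 = 12,839,840; volume = 1,057,000 m³
S = 12,839,840 / 1,057,000 = 12.1474 ‰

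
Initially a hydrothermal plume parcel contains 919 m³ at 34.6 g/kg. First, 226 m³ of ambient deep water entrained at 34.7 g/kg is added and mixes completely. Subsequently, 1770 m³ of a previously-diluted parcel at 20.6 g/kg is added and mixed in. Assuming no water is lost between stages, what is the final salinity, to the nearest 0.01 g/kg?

Total salt / total volume:
Initial salt = 919×34.6 = 31,797.4
After stage 1: salt = 31,797.4 + 226×34.7 = 39,639.6; volume = 1,145 m³; S = 34.62 g/kg
After stage 2: salt = 39,639.6 + 1,770×20.6 = 76,101.6; volume = 2,915 m³
S = 76,101.6 / 2,915 = 26.1069 g/kg

26.11 g/kg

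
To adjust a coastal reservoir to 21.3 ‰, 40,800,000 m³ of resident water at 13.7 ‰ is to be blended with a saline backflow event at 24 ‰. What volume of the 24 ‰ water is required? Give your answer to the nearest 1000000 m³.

Salt balance: 40,800,000×13.7 + V×24 = (40,800,000+V)×21.3
558,960,000 + 24V = 869,040,000 + 21.3V
310,080,000 = 2.7V
V = 114,844,444.44 m³

115000000 m³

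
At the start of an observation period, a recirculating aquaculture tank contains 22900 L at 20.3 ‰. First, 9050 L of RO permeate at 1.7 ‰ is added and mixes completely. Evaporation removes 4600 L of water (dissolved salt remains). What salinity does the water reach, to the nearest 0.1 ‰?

17.6 ‰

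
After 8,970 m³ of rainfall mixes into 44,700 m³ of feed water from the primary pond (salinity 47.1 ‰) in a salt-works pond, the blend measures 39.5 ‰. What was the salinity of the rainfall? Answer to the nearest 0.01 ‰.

1.63 ‰

Salt balance: 44,700×47.1 + 8,970×S = 53,670×39.5
2,105,370 + 8,970·S = 2,119,965
S = (2,119,965 − 2,105,370) / 8,970 = 1.6271 ‰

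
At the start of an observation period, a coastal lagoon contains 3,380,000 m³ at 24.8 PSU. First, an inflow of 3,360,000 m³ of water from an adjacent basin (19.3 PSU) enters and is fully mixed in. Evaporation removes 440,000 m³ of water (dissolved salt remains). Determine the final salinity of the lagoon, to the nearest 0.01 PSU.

After mixing: salt = 3,380,000×24.8 + 3,360,000×19.3 = 148,672,000; volume = 6,740,000 m³
After evaporation: salt unchanged = 148,672,000; volume = 6,740,000 − 440,000 = 6,300,000 m³
S = 148,672,000 / 6,300,000 = 23.5987 PSU

23.60 PSU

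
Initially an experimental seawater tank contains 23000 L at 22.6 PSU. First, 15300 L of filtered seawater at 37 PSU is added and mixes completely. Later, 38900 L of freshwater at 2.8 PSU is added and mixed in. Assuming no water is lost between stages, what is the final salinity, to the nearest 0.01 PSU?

15.48 PSU

Salt balance:
Initial salt = 23,000×22.6 = 519,800
After stage 1: salt = 519,800 + 15,300×37 = 1,085,900; volume = 38,300 L; S = 28.352 PSU
After stage 2: salt = 1,085,900 + 38,900×2.8 = 1,194,820; volume = 77,200 L
S = 1,194,820 / 77,200 = 15.4769 PSU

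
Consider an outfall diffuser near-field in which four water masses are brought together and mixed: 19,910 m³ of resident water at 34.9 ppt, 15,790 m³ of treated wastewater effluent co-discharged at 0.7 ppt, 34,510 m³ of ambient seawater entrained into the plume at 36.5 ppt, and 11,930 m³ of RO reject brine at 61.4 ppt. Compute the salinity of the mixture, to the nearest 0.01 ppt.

32.85 ppt

Total salt / total volume:
salt = 19,910×34.9 + 15,790×0.7 + 34,510×36.5 + 11,930×61.4 = 694,859 + 11,053 + 1,259,615 + 732,502 = 2,698,029
volume = 19,910 + 15,790 + 34,510 + 11,930 = 82,140 m³
S = 2,698,029 / 82,140 = 32.8467 ppt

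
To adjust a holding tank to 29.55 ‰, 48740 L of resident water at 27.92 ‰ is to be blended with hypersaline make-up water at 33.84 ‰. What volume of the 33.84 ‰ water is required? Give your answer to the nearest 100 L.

18500 L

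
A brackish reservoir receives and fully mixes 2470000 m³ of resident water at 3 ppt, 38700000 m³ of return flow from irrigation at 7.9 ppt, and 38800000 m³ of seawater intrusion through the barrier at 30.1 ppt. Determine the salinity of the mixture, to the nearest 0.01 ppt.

18.52 ppt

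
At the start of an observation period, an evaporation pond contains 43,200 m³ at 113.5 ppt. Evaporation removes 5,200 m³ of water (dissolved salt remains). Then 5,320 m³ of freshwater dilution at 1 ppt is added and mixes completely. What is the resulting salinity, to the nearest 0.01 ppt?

After evaporation: salt = 43,200×113.5 = 4,903,200; volume = 43,200 − 5,200 = 38,000 m³
After mixing: salt = 4,903,200 + 5,320×1 = 4,908,520; volume = 38,000 + 5,320 = 43,320 m³
S = 4,908,520 / 43,320 = 113.3084 ppt

113.31 ppt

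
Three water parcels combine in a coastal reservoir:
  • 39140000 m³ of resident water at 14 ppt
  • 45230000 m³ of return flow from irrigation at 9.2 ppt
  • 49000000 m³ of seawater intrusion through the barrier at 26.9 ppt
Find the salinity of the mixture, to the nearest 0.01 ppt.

Conserving salt mass:
salt = 39,140,000×14 + 45,230,000×9.2 + 49,000,000×26.9 = 547,960,000 + 416,116,000 + 1,318,100,000 = 2,282,176,000
volume = 39,140,000 + 45,230,000 + 49,000,000 = 133,370,000 m³
S = 2,282,176,000 / 133,370,000 = 17.1116 ppt

17.11 ppt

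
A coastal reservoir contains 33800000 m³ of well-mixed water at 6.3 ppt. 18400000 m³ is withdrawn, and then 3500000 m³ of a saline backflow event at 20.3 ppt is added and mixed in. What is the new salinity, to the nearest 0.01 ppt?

8.89 ppt

Remaining after removal: 15,400,000 m³ at 6.3 ppt (salt = 97,020,000)
After addition: salt = 97,020,000 + 3,500,000×20.3 = 168,070,000; volume = 18,900,000 m³
S = 168,070,000 / 18,900,000 = 8.8926 ppt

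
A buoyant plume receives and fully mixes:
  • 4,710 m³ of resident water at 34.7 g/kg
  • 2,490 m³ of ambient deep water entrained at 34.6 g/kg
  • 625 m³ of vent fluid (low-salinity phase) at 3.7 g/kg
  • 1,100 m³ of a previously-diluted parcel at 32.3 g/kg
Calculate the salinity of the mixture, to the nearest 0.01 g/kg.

32.21 g/kg

Salt balance:
salt = 4,710×34.7 + 2,490×34.6 + 625×3.7 + 1,100×32.3 = 163,437 + 86,154 + 2,312.5 + 35,530 = 287,433.5
volume = 4,710 + 2,490 + 625 + 1,100 = 8,925 m³
S = 287,433.5 / 8,925 = 32.2054 g/kg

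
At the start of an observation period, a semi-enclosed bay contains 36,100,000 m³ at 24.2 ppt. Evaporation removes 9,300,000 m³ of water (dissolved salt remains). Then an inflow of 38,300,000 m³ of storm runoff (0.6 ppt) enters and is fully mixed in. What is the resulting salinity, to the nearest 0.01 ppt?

13.77 ppt

After evaporation: salt = 36,100,000×24.2 = 873,620,000; volume = 36,100,000 − 9,300,000 = 26,800,000 m³
After mixing: salt = 873,620,000 + 38,300,000×0.6 = 896,600,000; volume = 26,800,000 + 38,300,000 = 65,100,000 m³
S = 896,600,000 / 65,100,000 = 13.7727 ppt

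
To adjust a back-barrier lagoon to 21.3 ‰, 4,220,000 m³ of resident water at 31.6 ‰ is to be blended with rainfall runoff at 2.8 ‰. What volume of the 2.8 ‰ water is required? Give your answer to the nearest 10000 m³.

2350000 m³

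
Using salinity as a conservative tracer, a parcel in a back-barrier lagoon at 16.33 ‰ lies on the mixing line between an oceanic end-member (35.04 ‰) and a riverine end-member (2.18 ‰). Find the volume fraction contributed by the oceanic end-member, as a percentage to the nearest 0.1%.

43.1%

Let g be the oceanic fraction. Salt balance per unit volume:
g×35.04 + (1−g)×2.18 = 16.33
g = (16.33 − 2.18) / (35.04 − 2.18) = 14.15/32.86 = 0.4306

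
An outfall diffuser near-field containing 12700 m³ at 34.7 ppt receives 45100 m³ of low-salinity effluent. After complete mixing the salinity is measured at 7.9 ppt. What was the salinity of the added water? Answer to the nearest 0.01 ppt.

0.35 ppt

Salt balance: 12,700×34.7 + 45,100×S = 57,800×7.9
440,690 + 45,100·S = 456,620
S = (456,620 − 440,690) / 45,100 = 0.3532 ppt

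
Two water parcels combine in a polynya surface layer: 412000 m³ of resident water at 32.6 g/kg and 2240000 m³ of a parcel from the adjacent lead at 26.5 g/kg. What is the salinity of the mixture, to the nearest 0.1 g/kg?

Mass of salt is conserved:
salt = 412,000×32.6 + 2,240,000×26.5 = 13,431,200 + 59,360,000 = 72,791,200
volume = 412,000 + 2,240,000 = 2,652,000 m³
S = 72,791,200 / 2,652,000 = 27.448 g/kg

27.4 g/kg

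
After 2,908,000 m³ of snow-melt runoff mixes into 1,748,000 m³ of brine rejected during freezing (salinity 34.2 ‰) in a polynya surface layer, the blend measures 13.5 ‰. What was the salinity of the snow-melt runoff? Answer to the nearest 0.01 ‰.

1.06 ‰

Salt balance: 1,748,000×34.2 + 2,908,000×S = 4,656,000×13.5
59,781,600 + 2,908,000·S = 62,856,000
S = (62,856,000 − 59,781,600) / 2,908,000 = 1.0572 ‰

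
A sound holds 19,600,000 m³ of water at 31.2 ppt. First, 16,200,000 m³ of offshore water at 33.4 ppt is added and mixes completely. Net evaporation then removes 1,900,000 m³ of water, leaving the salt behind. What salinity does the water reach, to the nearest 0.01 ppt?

After mixing: salt = 19,600,000×31.2 + 16,200,000×33.4 = 1,152,600,000; volume = 35,800,000 m³
After evaporation: salt unchanged = 1,152,600,000; volume = 35,800,000 − 1,900,000 = 33,900,000 m³
S = 1,152,600,000 / 33,900,000 = 34 ppt

34.00 ppt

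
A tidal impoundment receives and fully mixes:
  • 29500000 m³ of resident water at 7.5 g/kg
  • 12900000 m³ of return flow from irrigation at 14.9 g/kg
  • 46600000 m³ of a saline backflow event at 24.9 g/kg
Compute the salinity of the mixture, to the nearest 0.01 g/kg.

Mass of salt is conserved:
salt = 29,500,000×7.5 + 12,900,000×14.9 + 46,600,000×24.9 = 221,250,000 + 192,210,000 + 1,160,340,000 = 1,573,800,000
volume = 29,500,000 + 12,900,000 + 46,600,000 = 89,000,000 m³
S = 1,573,800,000 / 89,000,000 = 17.6831 g/kg

17.68 g/kg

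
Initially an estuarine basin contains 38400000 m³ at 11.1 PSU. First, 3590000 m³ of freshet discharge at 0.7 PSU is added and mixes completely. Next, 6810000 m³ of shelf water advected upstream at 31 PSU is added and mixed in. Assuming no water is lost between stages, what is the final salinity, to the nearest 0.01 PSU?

13.11 PSU

Mass of salt is conserved:
Initial salt = 38,400,000×11.1 = 426,240,000
After stage 1: salt = 426,240,000 + 3,590,000×0.7 = 428,753,000; volume = 41,990,000 m³; S = 10.211 PSU
After stage 2: salt = 428,753,000 + 6,810,000×31 = 639,863,000; volume = 48,800,000 m³
S = 639,863,000 / 48,800,000 = 13.1119 PSU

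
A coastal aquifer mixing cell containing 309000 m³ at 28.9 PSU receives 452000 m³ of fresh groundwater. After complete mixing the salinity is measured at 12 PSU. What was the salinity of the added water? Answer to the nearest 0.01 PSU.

0.45 PSU

Salt balance: 309,000×28.9 + 452,000×S = 761,000×12
8,930,100 + 452,000·S = 9,132,000
S = (9,132,000 − 8,930,100) / 452,000 = 0.4467 PSU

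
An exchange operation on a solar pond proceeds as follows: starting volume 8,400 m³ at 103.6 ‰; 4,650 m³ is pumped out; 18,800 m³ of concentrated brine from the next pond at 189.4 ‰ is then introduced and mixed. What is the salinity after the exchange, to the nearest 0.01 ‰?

Remaining after removal: 3,750 m³ at 103.6 ‰ (salt = 388,500)
After addition: salt = 388,500 + 18,800×189.4 = 3,949,220; volume = 22,550 m³
S = 3,949,220 / 22,550 = 175.1317 ‰

175.13 ‰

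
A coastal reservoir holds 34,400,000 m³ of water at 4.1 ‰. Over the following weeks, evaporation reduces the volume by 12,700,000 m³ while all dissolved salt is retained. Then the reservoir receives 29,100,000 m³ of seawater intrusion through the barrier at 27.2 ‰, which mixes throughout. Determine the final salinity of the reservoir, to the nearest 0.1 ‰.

18.4 ‰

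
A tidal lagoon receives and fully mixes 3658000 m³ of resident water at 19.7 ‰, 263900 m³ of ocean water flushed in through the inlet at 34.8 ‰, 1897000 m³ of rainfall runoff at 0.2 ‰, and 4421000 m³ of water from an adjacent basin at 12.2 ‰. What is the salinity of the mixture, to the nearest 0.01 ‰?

13.24 ‰

Salt balance:
salt = 3,658,000×19.7 + 263,900×34.8 + 1,897,000×0.2 + 4,421,000×12.2 = 72,062,600 + 9,183,720 + 379,400 + 53,936,200 = 135,561,920
volume = 3,658,000 + 263,900 + 1,897,000 + 4,421,000 = 10,239,900 m³
S = 135,561,920 / 10,239,900 = 13.2386 ‰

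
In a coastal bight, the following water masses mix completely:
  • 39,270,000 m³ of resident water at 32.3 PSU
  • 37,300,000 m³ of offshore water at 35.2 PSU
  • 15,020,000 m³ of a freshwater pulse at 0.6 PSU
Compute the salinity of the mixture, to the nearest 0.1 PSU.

28.3 PSU

Weighted by volume,
salt = 39,270,000×32.3 + 37,300,000×35.2 + 15,020,000×0.6 = 1,268,421,000 + 1,312,960,000 + 9,012,000 = 2,590,393,000
volume = 39,270,000 + 37,300,000 + 15,020,000 = 91,590,000 m³
S = 2,590,393,000 / 91,590,000 = 28.282 PSU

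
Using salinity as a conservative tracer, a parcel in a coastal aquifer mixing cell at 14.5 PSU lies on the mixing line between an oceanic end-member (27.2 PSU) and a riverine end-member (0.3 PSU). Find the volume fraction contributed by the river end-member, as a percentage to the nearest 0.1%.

47.2%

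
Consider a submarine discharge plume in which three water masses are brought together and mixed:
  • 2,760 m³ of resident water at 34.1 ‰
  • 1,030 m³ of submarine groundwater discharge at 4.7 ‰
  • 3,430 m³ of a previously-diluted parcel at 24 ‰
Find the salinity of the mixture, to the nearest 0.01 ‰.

25.11 ‰

Total salt / total volume:
salt = 2,760×34.1 + 1,030×4.7 + 3,430×24 = 94,116 + 4,841 + 82,320 = 181,277
volume = 2,760 + 1,030 + 3,430 = 7,220 m³
S = 181,277 / 7,220 = 25.1076 ‰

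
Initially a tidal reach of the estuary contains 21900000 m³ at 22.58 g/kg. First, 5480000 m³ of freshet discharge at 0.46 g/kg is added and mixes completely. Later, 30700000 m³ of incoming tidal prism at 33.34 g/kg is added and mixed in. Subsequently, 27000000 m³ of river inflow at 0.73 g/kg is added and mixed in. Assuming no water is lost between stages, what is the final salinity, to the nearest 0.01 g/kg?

Total salt / total volume:
Initial salt = 21,900,000×22.58 = 494,502,000
After stage 1: salt = 494,502,000 + 5,480,000×0.46 = 497,022,800; volume = 27,380,000 m³; S = 18.153 g/kg
After stage 2: salt = 497,022,800 + 30,700,000×33.34 = 1,520,560,800; volume = 58,080,000 m³; S = 26.18 g/kg
After stage 3: salt = 1,520,560,800 + 27,000,000×0.73 = 1,540,270,800; volume = 85,080,000 m³
S = 1,540,270,800 / 85,080,000 = 18.1038 g/kg

18.10 g/kg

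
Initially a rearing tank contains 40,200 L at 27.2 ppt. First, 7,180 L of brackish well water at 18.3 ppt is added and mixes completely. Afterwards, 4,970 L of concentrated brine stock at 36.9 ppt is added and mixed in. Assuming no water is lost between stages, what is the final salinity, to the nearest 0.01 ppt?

26.90 ppt

Salt balance:
Initial salt = 40,200×27.2 = 1,093,440
After stage 1: salt = 1,093,440 + 7,180×18.3 = 1,224,834; volume = 47,380 L; S = 25.851 ppt
After stage 2: salt = 1,224,834 + 4,970×36.9 = 1,408,227; volume = 52,350 L
S = 1,408,227 / 52,350 = 26.9002 ppt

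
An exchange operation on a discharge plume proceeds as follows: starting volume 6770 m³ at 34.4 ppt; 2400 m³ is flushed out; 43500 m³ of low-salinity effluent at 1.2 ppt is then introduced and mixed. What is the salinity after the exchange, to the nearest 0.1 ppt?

4.2 ppt

Remaining after removal: 4,370 m³ at 34.4 ppt (salt = 150,328)
After addition: salt = 150,328 + 43,500×1.2 = 202,528; volume = 47,870 m³
S = 202,528 / 47,870 = 4.2308 ppt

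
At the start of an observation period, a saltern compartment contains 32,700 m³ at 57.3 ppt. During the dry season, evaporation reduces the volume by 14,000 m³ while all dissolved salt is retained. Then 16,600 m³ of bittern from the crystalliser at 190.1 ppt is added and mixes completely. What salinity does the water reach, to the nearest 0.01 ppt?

After evaporation: salt = 32,700×57.3 = 1,873,710; volume = 32,700 − 14,000 = 18,700 m³
After mixing: salt = 1,873,710 + 16,600×190.1 = 5,029,370; volume = 18,700 + 16,600 = 35,300 m³
S = 5,029,370 / 35,300 = 142.4751 ppt

142.48 ppt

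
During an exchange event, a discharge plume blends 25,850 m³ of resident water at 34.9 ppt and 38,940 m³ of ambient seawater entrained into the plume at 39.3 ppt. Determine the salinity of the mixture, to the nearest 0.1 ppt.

37.5 ppt

Weighted by volume,
salt = 25,850×34.9 + 38,940×39.3 = 902,165 + 1,530,342 = 2,432,507
volume = 25,850 + 38,940 = 64,790 m³
S = 2,432,507 / 64,790 = 37.544 ppt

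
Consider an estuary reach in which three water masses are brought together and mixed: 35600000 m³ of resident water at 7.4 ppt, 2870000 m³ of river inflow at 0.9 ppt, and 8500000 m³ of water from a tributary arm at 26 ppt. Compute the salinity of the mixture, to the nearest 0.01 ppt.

10.37 ppt

Weighted by volume,
salt = 35,600,000×7.4 + 2,870,000×0.9 + 8,500,000×26 = 263,440,000 + 2,583,000 + 221,000,000 = 487,023,000
volume = 35,600,000 + 2,870,000 + 8,500,000 = 46,970,000 m³
S = 487,023,000 / 46,970,000 = 10.3688 ppt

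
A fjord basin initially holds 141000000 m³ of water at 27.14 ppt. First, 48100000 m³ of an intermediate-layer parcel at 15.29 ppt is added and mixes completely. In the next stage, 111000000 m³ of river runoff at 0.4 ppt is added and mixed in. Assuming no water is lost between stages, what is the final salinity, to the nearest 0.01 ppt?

15.35 ppt

Total salt / total volume:
Initial salt = 141,000,000×27.14 = 3,826,740,000
After stage 1: salt = 3,826,740,000 + 48,100,000×15.29 = 4,562,189,000; volume = 189,100,000 m³; S = 24.126 ppt
After stage 2: salt = 4,562,189,000 + 111,000,000×0.4 = 4,606,589,000; volume = 300,100,000 m³
S = 4,606,589,000 / 300,100,000 = 15.3502 ppt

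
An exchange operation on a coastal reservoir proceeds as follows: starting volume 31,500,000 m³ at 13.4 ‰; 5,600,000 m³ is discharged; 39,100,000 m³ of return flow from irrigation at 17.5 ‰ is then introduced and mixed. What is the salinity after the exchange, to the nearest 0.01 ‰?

15.87 ‰

Remaining after removal: 25,900,000 m³ at 13.4 ‰ (salt = 347,060,000)
After addition: salt = 347,060,000 + 39,100,000×17.5 = 1,031,310,000; volume = 65,000,000 m³
S = 1,031,310,000 / 65,000,000 = 15.8663 ‰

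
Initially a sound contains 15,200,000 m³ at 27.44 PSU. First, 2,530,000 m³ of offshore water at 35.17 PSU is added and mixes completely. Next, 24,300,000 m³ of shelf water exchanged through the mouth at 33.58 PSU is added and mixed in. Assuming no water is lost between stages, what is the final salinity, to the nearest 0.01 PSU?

31.46 PSU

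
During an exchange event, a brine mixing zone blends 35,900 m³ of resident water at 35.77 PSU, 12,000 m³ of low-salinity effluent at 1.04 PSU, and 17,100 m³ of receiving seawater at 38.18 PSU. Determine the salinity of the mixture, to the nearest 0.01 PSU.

29.99 PSU

By conservation of dissolved salt,
salt = 35,900×35.77 + 12,000×1.04 + 17,100×38.18 = 1,284,143 + 12,480 + 652,878 = 1,949,501
volume = 35,900 + 12,000 + 17,100 = 65,000 m³
S = 1,949,501 / 65,000 = 29.9923 PSU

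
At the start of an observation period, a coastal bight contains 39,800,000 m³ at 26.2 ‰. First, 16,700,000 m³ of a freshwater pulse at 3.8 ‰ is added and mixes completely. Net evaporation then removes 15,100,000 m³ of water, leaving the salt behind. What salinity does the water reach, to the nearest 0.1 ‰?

26.7 ‰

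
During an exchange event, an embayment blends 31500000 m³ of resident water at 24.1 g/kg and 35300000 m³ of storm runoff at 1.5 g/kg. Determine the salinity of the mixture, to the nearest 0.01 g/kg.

By conservation of dissolved salt,
salt = 31,500,000×24.1 + 35,300,000×1.5 = 759,150,000 + 52,950,000 = 812,100,000
volume = 31,500,000 + 35,300,000 = 66,800,000 m³
S = 812,100,000 / 66,800,000 = 12.1572 g/kg

12.16 g/kg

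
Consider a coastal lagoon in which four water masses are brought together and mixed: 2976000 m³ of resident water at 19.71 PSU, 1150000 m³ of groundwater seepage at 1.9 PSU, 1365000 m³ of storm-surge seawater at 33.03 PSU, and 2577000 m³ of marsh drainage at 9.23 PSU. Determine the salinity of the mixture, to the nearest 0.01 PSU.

16.08 PSU

Mass of salt is conserved:
salt = 2,976,000×19.71 + 1,150,000×1.9 + 1,365,000×33.03 + 2,577,000×9.23 = 58,656,960 + 2,185,000 + 45,085,950 + 23,785,710 = 129,713,620
volume = 2,976,000 + 1,150,000 + 1,365,000 + 2,577,000 = 8,068,000 m³
S = 129,713,620 / 8,068,000 = 16.0775 PSU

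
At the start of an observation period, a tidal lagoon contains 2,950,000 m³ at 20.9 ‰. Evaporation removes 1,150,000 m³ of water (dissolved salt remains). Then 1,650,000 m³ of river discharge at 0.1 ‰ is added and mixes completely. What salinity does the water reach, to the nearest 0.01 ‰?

17.92 ‰

After evaporation: salt = 2,950,000×20.9 = 61,655,000; volume = 2,950,000 − 1,150,000 = 1,800,000 m³
After mixing: salt = 61,655,000 + 1,650,000×0.1 = 61,820,000; volume = 1,800,000 + 1,650,000 = 3,450,000 m³
S = 61,820,000 / 3,450,000 = 17.9188 ‰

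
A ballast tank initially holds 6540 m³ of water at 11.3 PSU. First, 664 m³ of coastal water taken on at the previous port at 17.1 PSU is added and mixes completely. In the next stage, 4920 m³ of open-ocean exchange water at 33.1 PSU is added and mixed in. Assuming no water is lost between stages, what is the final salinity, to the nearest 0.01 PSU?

Total salt / total volume:
Initial salt = 6,540×11.3 = 73,902
After stage 1: salt = 73,902 + 664×17.1 = 85,256.4; volume = 7,204 m³; S = 11.835 PSU
After stage 2: salt = 85,256.4 + 4,920×33.1 = 248,108.4; volume = 12,124 m³
S = 248,108.4 / 12,124 = 20.4642 PSU

20.46 PSU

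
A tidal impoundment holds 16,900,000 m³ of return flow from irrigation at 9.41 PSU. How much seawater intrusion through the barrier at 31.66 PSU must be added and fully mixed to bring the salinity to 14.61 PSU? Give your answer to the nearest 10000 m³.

Salt balance: 16,900,000×9.41 + V×31.66 = (16,900,000+V)×14.61
159,029,000 + 31.66V = 246,909,000 + 14.61V
87,880,000 = 17.05V
V = 5,154,252.2 m³

5150000 m³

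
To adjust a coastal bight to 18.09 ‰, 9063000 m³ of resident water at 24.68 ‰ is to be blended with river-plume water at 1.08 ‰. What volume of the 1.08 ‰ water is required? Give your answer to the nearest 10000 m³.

Salt balance: 9,063,000×24.68 + V×1.08 = (9,063,000+V)×18.09
223,674,840 + 1.08V = 163,949,670 + 18.09V
59,725,170 = 17.01V
V = 3,511,179.89 m³

3510000 m³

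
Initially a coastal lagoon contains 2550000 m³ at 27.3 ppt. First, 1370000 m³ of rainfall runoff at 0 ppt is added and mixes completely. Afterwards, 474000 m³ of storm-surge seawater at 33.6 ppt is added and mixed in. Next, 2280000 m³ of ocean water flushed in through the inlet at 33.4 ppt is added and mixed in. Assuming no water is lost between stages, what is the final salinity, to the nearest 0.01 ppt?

Weighted by volume,
Initial salt = 2,550,000×27.3 = 69,615,000
After stage 1: salt = 69,615,000 + 1,370,000×0 = 69,615,000; volume = 3,920,000 m³; S = 17.759 ppt
After stage 2: salt = 69,615,000 + 474,000×33.6 = 85,541,400; volume = 4,394,000 m³; S = 19.468 ppt
After stage 3: salt = 85,541,400 + 2,280,000×33.4 = 161,693,400; volume = 6,674,000 m³
S = 161,693,400 / 6,674,000 = 24.2274 ppt

24.23 ppt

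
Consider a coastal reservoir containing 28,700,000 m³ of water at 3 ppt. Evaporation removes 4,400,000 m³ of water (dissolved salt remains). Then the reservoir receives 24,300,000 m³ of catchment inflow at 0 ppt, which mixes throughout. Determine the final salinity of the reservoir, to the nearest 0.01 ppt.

1.77 ppt

After evaporation: salt = 28,700,000×3 = 86,100,000; volume = 28,700,000 − 4,400,000 = 24,300,000 m³
After mixing: salt = 86,100,000 + 24,300,000×0 = 86,100,000; volume = 24,300,000 + 24,300,000 = 48,600,000 m³
S = 86,100,000 / 48,600,000 = 1.7716 ppt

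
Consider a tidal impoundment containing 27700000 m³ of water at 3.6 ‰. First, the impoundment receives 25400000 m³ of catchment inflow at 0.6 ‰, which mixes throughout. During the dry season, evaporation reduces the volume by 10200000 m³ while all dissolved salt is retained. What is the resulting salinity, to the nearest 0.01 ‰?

After mixing: salt = 27,700,000×3.6 + 25,400,000×0.6 = 114,960,000; volume = 53,100,000 m³
After evaporation: salt unchanged = 114,960,000; volume = 53,100,000 − 10,200,000 = 42,900,000 m³
S = 114,960,000 / 42,900,000 = 2.6797 ‰

2.68 ‰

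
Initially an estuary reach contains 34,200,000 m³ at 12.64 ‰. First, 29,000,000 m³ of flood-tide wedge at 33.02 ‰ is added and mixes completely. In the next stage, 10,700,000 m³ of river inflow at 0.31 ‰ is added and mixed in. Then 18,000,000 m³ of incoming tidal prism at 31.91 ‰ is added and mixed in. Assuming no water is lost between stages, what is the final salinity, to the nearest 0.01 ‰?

Conserving salt mass:
Initial salt = 34,200,000×12.64 = 432,288,000
After stage 1: salt = 432,288,000 + 29,000,000×33.02 = 1,389,868,000; volume = 63,200,000 m³; S = 21.992 ‰
After stage 2: salt = 1,389,868,000 + 10,700,000×0.31 = 1,393,185,000; volume = 73,900,000 m³; S = 18.852 ‰
After stage 3: salt = 1,393,185,000 + 18,000,000×31.91 = 1,967,565,000; volume = 91,900,000 m³
S = 1,967,565,000 / 91,900,000 = 21.4098 ‰

21.41 ‰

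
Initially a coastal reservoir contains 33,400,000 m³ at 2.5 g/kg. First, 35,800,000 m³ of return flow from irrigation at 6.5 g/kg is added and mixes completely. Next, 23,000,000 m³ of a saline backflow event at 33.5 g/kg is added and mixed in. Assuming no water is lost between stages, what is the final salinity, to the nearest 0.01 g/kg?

11.79 g/kg

Salt balance:
Initial salt = 33,400,000×2.5 = 83,500,000
After stage 1: salt = 83,500,000 + 35,800,000×6.5 = 316,200,000; volume = 69,200,000 m³; S = 4.569 g/kg
After stage 2: salt = 316,200,000 + 23,000,000×33.5 = 1,086,700,000; volume = 92,200,000 m³
S = 1,086,700,000 / 92,200,000 = 11.7863 g/kg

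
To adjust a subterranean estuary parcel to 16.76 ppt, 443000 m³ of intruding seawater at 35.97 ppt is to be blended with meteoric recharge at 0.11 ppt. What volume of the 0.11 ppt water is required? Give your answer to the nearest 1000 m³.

Salt balance: 443,000×35.97 + V×0.11 = (443,000+V)×16.76
15,934,710 + 0.11V = 7,424,680 + 16.76V
8,510,030 = 16.65V
V = 511,112.91 m³

511000 m³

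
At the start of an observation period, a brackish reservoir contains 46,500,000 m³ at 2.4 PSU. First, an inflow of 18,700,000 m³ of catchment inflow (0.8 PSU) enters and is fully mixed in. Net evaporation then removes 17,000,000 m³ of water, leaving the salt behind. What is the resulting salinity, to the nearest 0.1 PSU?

After mixing: salt = 46,500,000×2.4 + 18,700,000×0.8 = 126,560,000; volume = 65,200,000 m³
After evaporation: salt unchanged = 126,560,000; volume = 65,200,000 − 17,000,000 = 48,200,000 m³
S = 126,560,000 / 48,200,000 = 2.6257 PSU

2.6 PSU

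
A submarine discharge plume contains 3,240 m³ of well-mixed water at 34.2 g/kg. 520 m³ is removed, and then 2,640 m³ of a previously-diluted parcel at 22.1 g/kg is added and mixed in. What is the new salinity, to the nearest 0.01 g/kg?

Remaining after removal: 2,720 m³ at 34.2 g/kg (salt = 93,024)
After addition: salt = 93,024 + 2,640×22.1 = 151,368; volume = 5,360 m³
S = 151,368 / 5,360 = 28.2403 g/kg

28.24 g/kg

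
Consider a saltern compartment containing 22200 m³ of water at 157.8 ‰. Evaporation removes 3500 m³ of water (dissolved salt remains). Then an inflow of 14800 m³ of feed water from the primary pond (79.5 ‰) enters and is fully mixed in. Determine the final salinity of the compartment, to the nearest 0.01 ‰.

After evaporation: salt = 22,200×157.8 = 3,503,160; volume = 22,200 − 3,500 = 18,700 m³
After mixing: salt = 3,503,160 + 14,800×79.5 = 4,679,760; volume = 18,700 + 14,800 = 33,500 m³
S = 4,679,760 / 33,500 = 139.6943 ‰

139.69 ‰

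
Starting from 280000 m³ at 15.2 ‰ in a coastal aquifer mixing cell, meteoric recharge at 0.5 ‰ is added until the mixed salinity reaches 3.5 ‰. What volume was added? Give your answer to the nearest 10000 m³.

1090000 m³

Salt balance: 280,000×15.2 + V×0.5 = (280,000+V)×3.5
4,256,000 + 0.5V = 980,000 + 3.5V
3,276,000 = 3V
V = 1,092,000 m³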